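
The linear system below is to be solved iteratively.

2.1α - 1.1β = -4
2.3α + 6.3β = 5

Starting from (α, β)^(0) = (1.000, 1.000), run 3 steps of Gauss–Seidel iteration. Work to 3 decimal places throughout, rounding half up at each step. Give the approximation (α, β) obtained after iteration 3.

Iteration 1:
  α = (-4 - (-1.1)·1.000) / (2.1) = -1.381
  β = (5 - (2.3)·-1.381) / (6.3) = 1.298
Iteration 2:
  α = (-4 - (-1.1)·1.298) / (2.1) = -1.225
  β = (5 - (2.3)·-1.225) / (6.3) = 1.241
Iteration 3:
  α = (-4 - (-1.1)·1.241) / (2.1) = -1.255
  β = (5 - (2.3)·-1.255) / (6.3) = 1.252

(-1.255, 1.252)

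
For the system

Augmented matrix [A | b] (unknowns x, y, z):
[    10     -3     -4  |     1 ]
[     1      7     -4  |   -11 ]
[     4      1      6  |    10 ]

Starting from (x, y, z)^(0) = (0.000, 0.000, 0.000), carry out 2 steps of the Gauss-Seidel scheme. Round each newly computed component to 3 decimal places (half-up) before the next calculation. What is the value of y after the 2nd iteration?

-0.559

Iteration 1:
  x = (1 - (-3)·0.000 - (-4)·0.000) / (10) = 0.100
  y = (-11 - (1)·0.100 - (-4)·0.000) / (7) = -1.586
  z = (10 - (4)·0.100 - (1)·-1.586) / (6) = 1.864
Iteration 2:
  x = (1 - (-3)·-1.586 - (-4)·1.864) / (10) = 0.370
  y = (-11 - (1)·0.370 - (-4)·1.864) / (7) = -0.559
  z = (10 - (4)·0.370 - (1)·-0.559) / (6) = 1.513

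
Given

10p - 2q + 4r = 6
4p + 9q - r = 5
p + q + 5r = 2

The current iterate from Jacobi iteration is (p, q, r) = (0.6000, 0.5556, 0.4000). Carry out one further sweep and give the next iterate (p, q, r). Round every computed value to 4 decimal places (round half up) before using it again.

One sweep:
  p = (6 - (-2)·0.5556 - (4)·0.4000) / (10) = 0.5511
  q = (5 - (4)·0.6000 - (-1)·0.4000) / (9) = 0.3333
  r = (2 - (1)·0.6000 - (1)·0.5556) / (5) = 0.1689

(0.5511, 0.3333, 0.1689)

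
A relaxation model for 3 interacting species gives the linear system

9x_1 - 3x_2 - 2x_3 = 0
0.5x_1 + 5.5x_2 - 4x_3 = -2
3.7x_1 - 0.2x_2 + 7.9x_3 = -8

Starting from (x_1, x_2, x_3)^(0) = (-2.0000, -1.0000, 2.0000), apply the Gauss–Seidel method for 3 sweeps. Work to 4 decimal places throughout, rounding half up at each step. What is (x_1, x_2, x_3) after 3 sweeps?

Iteration 1:
  x_1 = (0 - (-3)·-1.0000 - (-2)·2.0000) / (9) = 0.1111
  x_2 = (-2 - (0.5)·0.1111 - (-4)·2.0000) / (5.5) = 1.0808
  x_3 = (-8 - (3.7)·0.1111 - (-0.2)·1.0808) / (7.9) = -1.0373
Iteration 2:
  x_1 = (0 - (-3)·1.0808 - (-2)·-1.0373) / (9) = 0.1298
  x_2 = (-2 - (0.5)·0.1298 - (-4)·-1.0373) / (5.5) = -1.1298
  x_3 = (-8 - (3.7)·0.1298 - (-0.2)·-1.1298) / (7.9) = -1.1021
Iteration 3:
  x_1 = (0 - (-3)·-1.1298 - (-2)·-1.1021) / (9) = -0.6215
  x_2 = (-2 - (0.5)·-0.6215 - (-4)·-1.1021) / (5.5) = -1.1087
  x_3 = (-8 - (3.7)·-0.6215 - (-0.2)·-1.1087) / (7.9) = -0.7496

(-0.6215, -1.1087, -0.7496)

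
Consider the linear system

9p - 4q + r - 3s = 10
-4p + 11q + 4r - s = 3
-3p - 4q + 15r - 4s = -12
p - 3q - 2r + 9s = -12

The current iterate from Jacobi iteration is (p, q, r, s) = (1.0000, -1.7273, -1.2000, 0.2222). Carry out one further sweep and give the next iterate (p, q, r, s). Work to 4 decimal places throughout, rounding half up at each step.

(0.5508, 1.0929, -1.0014, -2.2869)

One sweep:
  p = (10 - (-4)·-1.7273 - (1)·-1.2000 - (-3)·0.2222) / (9) = 0.5508
  q = (3 - (-4)·1.0000 - (4)·-1.2000 - (-1)·0.2222) / (11) = 1.0929
  r = (-12 - (-3)·1.0000 - (-4)·-1.7273 - (-4)·0.2222) / (15) = -1.0014
  s = (-12 - (1)·1.0000 - (-3)·-1.7273 - (-2)·-1.2000) / (9) = -2.2869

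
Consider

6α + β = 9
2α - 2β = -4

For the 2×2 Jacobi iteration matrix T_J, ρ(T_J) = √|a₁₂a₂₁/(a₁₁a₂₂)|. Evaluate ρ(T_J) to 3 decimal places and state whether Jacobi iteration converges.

a₁₂a₂₁/(a₁₁a₂₂) = (1)·(2) / ((6)·(-2)) = -0.166667
ρ = √|-0.166667| = √0.166667 = 0.408
ρ < 1, so Jacobi converges

0.408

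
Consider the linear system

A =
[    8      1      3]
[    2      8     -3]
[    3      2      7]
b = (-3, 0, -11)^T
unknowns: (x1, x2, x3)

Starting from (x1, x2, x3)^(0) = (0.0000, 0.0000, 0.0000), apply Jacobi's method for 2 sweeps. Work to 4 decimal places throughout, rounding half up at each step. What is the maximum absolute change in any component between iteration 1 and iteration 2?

0.5893

Iteration 1:
  x1 = (-3 - (1)·0.0000 - (3)·0.0000) / (8) = -0.3750
  x2 = (0 - (2)·0.0000 - (-3)·0.0000) / (8) = 0.0000
  x3 = (-11 - (3)·0.0000 - (2)·0.0000) / (7) = -1.5714
Iteration 2:
  x1 = (-3 - (1)·0.0000 - (3)·-1.5714) / (8) = 0.2143
  x2 = (0 - (2)·-0.3750 - (-3)·-1.5714) / (8) = -0.4955
  x3 = (-11 - (3)·-0.3750 - (2)·0.0000) / (7) = -1.4107
Change: (0.5893, -0.4955, 0.1607) → max |·| = 0.5893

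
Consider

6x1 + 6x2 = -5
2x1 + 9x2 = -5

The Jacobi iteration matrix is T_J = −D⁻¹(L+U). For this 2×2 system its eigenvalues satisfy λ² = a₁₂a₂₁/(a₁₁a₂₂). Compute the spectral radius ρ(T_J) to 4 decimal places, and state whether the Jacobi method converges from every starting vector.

0.4714

a₁₂a₂₁/(a₁₁a₂₂) = (6)·(2) / ((6)·(9)) = 0.222222
ρ = √|0.222222| = √0.222222 = 0.4714
ρ < 1, so Jacobi converges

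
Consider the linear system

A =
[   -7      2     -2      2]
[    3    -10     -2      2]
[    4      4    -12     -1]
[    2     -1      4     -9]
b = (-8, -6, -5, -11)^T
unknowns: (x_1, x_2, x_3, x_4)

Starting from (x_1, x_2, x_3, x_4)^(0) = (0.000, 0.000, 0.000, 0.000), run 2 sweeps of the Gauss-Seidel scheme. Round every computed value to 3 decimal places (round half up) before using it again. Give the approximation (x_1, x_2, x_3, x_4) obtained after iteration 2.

(1.628, 1.239, 1.217, 1.987)

Iteration 1:
  x_1 = (-8 - (2)·0.000 - (-2)·0.000 - (2)·0.000) / (-7) = 1.143
  x_2 = (-6 - (3)·1.143 - (-2)·0.000 - (2)·0.000) / (-10) = 0.943
  x_3 = (-5 - (4)·1.143 - (4)·0.943 - (-1)·0.000) / (-12) = 1.112
  x_4 = (-11 - (2)·1.143 - (-1)·0.943 - (4)·1.112) / (-9) = 1.866
Iteration 2:
  x_1 = (-8 - (2)·0.943 - (-2)·1.112 - (2)·1.866) / (-7) = 1.628
  x_2 = (-6 - (3)·1.628 - (-2)·1.112 - (2)·1.866) / (-10) = 1.239
  x_3 = (-5 - (4)·1.628 - (4)·1.239 - (-1)·1.866) / (-12) = 1.217
  x_4 = (-11 - (2)·1.628 - (-1)·1.239 - (4)·1.217) / (-9) = 1.987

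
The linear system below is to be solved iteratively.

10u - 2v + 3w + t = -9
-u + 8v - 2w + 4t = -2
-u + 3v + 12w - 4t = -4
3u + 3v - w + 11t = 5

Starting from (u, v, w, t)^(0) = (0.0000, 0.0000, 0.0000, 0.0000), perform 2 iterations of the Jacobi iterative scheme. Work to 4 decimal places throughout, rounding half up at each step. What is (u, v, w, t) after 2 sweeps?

(-0.8955, -0.6731, -0.1943, 0.7379)

Iteration 1:
  u = (-9 - (-2)·0.0000 - (3)·0.0000 - (1)·0.0000) / (10) = -0.9000
  v = (-2 - (-1)·0.0000 - (-2)·0.0000 - (4)·0.0000) / (8) = -0.2500
  w = (-4 - (-1)·0.0000 - (3)·0.0000 - (-4)·0.0000) / (12) = -0.3333
  t = (5 - (3)·0.0000 - (3)·0.0000 - (-1)·0.0000) / (11) = 0.4545
Iteration 2:
  u = (-9 - (-2)·-0.2500 - (3)·-0.3333 - (1)·0.4545) / (10) = -0.8955
  v = (-2 - (-1)·-0.9000 - (-2)·-0.3333 - (4)·0.4545) / (8) = -0.6731
  w = (-4 - (-1)·-0.9000 - (3)·-0.2500 - (-4)·0.4545) / (12) = -0.1943
  t = (5 - (3)·-0.9000 - (3)·-0.2500 - (-1)·-0.3333) / (11) = 0.7379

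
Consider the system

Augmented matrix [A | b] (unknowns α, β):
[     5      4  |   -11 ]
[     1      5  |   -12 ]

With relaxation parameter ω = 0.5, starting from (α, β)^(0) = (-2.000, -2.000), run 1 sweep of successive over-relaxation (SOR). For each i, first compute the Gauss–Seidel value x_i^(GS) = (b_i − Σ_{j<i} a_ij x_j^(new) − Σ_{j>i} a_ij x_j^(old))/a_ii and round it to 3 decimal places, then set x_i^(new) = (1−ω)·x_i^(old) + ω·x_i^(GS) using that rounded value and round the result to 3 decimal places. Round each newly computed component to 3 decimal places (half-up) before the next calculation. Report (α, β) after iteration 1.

(-1.300, -2.070)

Iteration 1:
  α: GS value = (-11 - (4)·-2.000) / (5) = -0.600;  α ← (1−ω)·-2.000 + ω·-0.600 = -1.300
  β: GS value = (-12 - (1)·-1.300) / (5) = -2.140;  β ← (1−ω)·-2.000 + ω·-2.140 = -2.070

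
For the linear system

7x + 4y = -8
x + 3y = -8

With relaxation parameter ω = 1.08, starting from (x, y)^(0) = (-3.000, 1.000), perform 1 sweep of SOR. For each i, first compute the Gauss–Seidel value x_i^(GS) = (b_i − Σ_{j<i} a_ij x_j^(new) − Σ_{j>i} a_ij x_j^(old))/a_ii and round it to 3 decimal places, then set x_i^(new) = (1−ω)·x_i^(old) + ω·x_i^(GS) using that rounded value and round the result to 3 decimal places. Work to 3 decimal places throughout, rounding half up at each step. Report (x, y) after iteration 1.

(-1.611, -2.380)

Iteration 1:
  x: GS value = (-8 - (4)·1.000) / (7) = -1.714;  x ← (1−ω)·-3.000 + ω·-1.714 = -1.611
  y: GS value = (-8 - (1)·-1.611) / (3) = -2.130;  y ← (1−ω)·1.000 + ω·-2.130 = -2.380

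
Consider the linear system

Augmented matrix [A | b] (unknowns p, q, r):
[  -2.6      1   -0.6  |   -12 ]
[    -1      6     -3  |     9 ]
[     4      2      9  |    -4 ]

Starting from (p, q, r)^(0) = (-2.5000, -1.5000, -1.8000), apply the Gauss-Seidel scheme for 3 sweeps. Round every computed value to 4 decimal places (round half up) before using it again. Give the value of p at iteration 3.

5.7877

Iteration 1:
  p = (-12 - (1)·-1.5000 - (-0.6)·-1.8000) / (-2.6) = 4.4538
  q = (9 - (-1)·4.4538 - (-3)·-1.8000) / (6) = 1.3423
  r = (-4 - (4)·4.4538 - (2)·1.3423) / (9) = -2.7222
Iteration 2:
  p = (-12 - (1)·1.3423 - (-0.6)·-2.7222) / (-2.6) = 5.7599
  q = (9 - (-1)·5.7599 - (-3)·-2.7222) / (6) = 1.0989
  r = (-4 - (4)·5.7599 - (2)·1.0989) / (9) = -3.2486
Iteration 3:
  p = (-12 - (1)·1.0989 - (-0.6)·-3.2486) / (-2.6) = 5.7877
  q = (9 - (-1)·5.7877 - (-3)·-3.2486) / (6) = 0.8403
  r = (-4 - (4)·5.7877 - (2)·0.8403) / (9) = -3.2035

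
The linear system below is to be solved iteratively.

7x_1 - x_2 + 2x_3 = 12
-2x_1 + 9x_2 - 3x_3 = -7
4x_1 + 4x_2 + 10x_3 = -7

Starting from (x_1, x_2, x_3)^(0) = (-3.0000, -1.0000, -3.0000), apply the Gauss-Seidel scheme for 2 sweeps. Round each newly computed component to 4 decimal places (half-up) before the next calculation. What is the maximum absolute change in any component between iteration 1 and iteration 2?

Iteration 1:
  x_1 = (12 - (-1)·-1.0000 - (2)·-3.0000) / (7) = 2.4286
  x_2 = (-7 - (-2)·2.4286 - (-3)·-3.0000) / (9) = -1.2381
  x_3 = (-7 - (4)·2.4286 - (4)·-1.2381) / (10) = -1.1762
Iteration 2:
  x_1 = (12 - (-1)·-1.2381 - (2)·-1.1762) / (7) = 1.8735
  x_2 = (-7 - (-2)·1.8735 - (-3)·-1.1762) / (9) = -0.7535
  x_3 = (-7 - (4)·1.8735 - (4)·-0.7535) / (10) = -1.1480
Change: (-0.5551, 0.4846, 0.0282) → max |·| = 0.5551

0.5551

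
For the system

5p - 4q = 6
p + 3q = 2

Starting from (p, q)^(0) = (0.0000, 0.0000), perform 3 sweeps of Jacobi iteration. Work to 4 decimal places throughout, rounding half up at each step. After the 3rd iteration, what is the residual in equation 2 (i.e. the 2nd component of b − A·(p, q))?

0.3199

Iteration 1:
  p = (6 - (-4)·0.0000) / (5) = 1.2000
  q = (2 - (1)·0.0000) / (3) = 0.6667
Iteration 2:
  p = (6 - (-4)·0.6667) / (5) = 1.7334
  q = (2 - (1)·1.2000) / (3) = 0.2667
Iteration 3:
  p = (6 - (-4)·0.2667) / (5) = 1.4134
  q = (2 - (1)·1.7334) / (3) = 0.0889
Residual b − A·x = (-0.7114, 0.3199)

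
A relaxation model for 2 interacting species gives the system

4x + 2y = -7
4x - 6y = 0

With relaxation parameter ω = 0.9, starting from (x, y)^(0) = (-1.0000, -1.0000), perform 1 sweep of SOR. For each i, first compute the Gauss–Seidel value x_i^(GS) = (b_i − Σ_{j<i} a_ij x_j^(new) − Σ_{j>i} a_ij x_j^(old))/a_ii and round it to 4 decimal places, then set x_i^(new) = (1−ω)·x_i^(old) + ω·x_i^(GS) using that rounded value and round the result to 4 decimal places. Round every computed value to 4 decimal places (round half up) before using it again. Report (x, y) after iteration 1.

Iteration 1:
  x: GS value = (-7 - (2)·-1.0000) / (4) = -1.2500;  x ← (1−ω)·-1.0000 + ω·-1.2500 = -1.2250
  y: GS value = (0 - (4)·-1.2250) / (-6) = -0.8167;  y ← (1−ω)·-1.0000 + ω·-0.8167 = -0.8350

(-1.2250, -0.8350)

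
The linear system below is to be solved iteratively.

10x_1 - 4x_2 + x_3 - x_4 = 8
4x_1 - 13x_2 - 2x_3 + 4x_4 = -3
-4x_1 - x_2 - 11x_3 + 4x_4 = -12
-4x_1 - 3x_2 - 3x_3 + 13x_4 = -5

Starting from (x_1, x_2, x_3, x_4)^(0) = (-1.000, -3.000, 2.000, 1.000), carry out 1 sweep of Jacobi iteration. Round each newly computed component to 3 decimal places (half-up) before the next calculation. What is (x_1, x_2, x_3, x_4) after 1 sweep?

(-0.500, -0.077, 2.091, -0.923)

Iteration 1:
  x_1 = (8 - (-4)·-3.000 - (1)·2.000 - (-1)·1.000) / (10) = -0.500
  x_2 = (-3 - (4)·-1.000 - (-2)·2.000 - (4)·1.000) / (-13) = -0.077
  x_3 = (-12 - (-4)·-1.000 - (-1)·-3.000 - (4)·1.000) / (-11) = 2.091
  x_4 = (-5 - (-4)·-1.000 - (-3)·-3.000 - (-3)·2.000) / (13) = -0.923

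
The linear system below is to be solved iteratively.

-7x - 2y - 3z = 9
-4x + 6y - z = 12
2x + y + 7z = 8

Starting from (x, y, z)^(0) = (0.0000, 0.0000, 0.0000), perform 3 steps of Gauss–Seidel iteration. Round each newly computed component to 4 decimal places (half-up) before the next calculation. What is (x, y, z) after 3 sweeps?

Iteration 1:
  x = (9 - (-2)·0.0000 - (-3)·0.0000) / (-7) = -1.2857
  y = (12 - (-4)·-1.2857 - (-1)·0.0000) / (6) = 1.1429
  z = (8 - (2)·-1.2857 - (1)·1.1429) / (7) = 1.3469
Iteration 2:
  x = (9 - (-2)·1.1429 - (-3)·1.3469) / (-7) = -2.1895
  y = (12 - (-4)·-2.1895 - (-1)·1.3469) / (6) = 0.7648
  z = (8 - (2)·-2.1895 - (1)·0.7648) / (7) = 1.6592
Iteration 3:
  x = (9 - (-2)·0.7648 - (-3)·1.6592) / (-7) = -2.2153
  y = (12 - (-4)·-2.2153 - (-1)·1.6592) / (6) = 0.7997
  z = (8 - (2)·-2.2153 - (1)·0.7997) / (7) = 1.6616

(-2.2153, 0.7997, 1.6616)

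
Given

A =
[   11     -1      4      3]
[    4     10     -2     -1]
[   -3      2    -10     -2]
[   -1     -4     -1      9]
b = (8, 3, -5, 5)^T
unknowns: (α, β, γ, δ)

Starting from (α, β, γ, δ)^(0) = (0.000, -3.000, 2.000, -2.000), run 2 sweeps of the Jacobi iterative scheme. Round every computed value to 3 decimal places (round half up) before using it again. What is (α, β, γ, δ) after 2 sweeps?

(0.815, 0.195, 0.629, 0.841)

Iteration 1:
  α = (8 - (-1)·-3.000 - (4)·2.000 - (3)·-2.000) / (11) = 0.273
  β = (3 - (4)·0.000 - (-2)·2.000 - (-1)·-2.000) / (10) = 0.500
  γ = (-5 - (-3)·0.000 - (2)·-3.000 - (-2)·-2.000) / (-10) = 0.300
  δ = (5 - (-1)·0.000 - (-4)·-3.000 - (-1)·2.000) / (9) = -0.556
Iteration 2:
  α = (8 - (-1)·0.500 - (4)·0.300 - (3)·-0.556) / (11) = 0.815
  β = (3 - (4)·0.273 - (-2)·0.300 - (-1)·-0.556) / (10) = 0.195
  γ = (-5 - (-3)·0.273 - (2)·0.500 - (-2)·-0.556) / (-10) = 0.629
  δ = (5 - (-1)·0.273 - (-4)·0.500 - (-1)·0.300) / (9) = 0.841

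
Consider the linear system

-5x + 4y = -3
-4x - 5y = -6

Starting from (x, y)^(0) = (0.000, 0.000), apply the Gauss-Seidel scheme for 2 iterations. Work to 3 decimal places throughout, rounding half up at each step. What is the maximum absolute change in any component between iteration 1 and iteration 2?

0.576

Iteration 1:
  x = (-3 - (4)·0.000) / (-5) = 0.600
  y = (-6 - (-4)·0.600) / (-5) = 0.720
Iteration 2:
  x = (-3 - (4)·0.720) / (-5) = 1.176
  y = (-6 - (-4)·1.176) / (-5) = 0.259
Change: (0.576, -0.461) → max |·| = 0.576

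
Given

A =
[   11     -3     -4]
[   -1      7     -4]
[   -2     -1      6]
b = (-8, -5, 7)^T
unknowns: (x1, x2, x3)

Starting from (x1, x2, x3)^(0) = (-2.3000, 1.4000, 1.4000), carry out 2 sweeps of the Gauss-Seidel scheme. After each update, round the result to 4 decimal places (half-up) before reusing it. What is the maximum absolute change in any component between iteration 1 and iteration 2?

0.4104

Iteration 1:
  x1 = (-8 - (-3)·1.4000 - (-4)·1.4000) / (11) = 0.1636
  x2 = (-5 - (-1)·0.1636 - (-4)·1.4000) / (7) = 0.1091
  x3 = (7 - (-2)·0.1636 - (-1)·0.1091) / (6) = 1.2394
Iteration 2:
  x1 = (-8 - (-3)·0.1091 - (-4)·1.2394) / (11) = -0.2468
  x2 = (-5 - (-1)·-0.2468 - (-4)·1.2394) / (7) = -0.0413
  x3 = (7 - (-2)·-0.2468 - (-1)·-0.0413) / (6) = 1.0775
Change: (-0.4104, -0.1504, -0.1619) → max |·| = 0.4104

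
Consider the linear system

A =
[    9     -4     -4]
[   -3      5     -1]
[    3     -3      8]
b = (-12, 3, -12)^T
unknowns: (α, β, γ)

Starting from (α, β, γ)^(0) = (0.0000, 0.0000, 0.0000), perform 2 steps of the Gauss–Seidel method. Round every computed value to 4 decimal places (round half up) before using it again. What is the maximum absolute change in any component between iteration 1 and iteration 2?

0.5667

Iteration 1:
  α = (-12 - (-4)·0.0000 - (-4)·0.0000) / (9) = -1.3333
  β = (3 - (-3)·-1.3333 - (-1)·0.0000) / (5) = -0.2000
  γ = (-12 - (3)·-1.3333 - (-3)·-0.2000) / (8) = -1.0750
Iteration 2:
  α = (-12 - (-4)·-0.2000 - (-4)·-1.0750) / (9) = -1.9000
  β = (3 - (-3)·-1.9000 - (-1)·-1.0750) / (5) = -0.7550
  γ = (-12 - (3)·-1.9000 - (-3)·-0.7550) / (8) = -1.0706
Change: (-0.5667, -0.5550, 0.0044) → max |·| = 0.5667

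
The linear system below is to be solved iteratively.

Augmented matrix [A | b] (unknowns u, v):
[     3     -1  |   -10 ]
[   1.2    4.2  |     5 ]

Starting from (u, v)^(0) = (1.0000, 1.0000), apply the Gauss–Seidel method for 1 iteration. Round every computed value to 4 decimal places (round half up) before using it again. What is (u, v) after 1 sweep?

Iteration 1:
  u = (-10 - (-1)·1.0000) / (3) = -3.0000
  v = (5 - (1.2)·-3.0000) / (4.2) = 2.0476

(-3.0000, 2.0476)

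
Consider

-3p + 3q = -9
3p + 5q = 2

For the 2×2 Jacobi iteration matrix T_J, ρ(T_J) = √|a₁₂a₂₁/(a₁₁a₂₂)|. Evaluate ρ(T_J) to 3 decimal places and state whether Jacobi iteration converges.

a₁₂a₂₁/(a₁₁a₂₂) = (3)·(3) / ((-3)·(5)) = -0.600000
ρ = √|-0.600000| = √0.600000 = 0.775
ρ < 1, so Jacobi converges

0.775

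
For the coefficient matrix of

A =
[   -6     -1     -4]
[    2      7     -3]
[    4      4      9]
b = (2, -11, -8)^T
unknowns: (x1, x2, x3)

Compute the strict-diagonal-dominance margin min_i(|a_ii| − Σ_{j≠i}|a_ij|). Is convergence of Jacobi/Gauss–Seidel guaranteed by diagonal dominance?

1

row 1: |-6| − (1+4) = 1
row 2: |7| − (2+3) = 2
row 3: |9| − (4+4) = 1
minimum over rows = 1 → strictly diagonally dominant (convergence guaranteed)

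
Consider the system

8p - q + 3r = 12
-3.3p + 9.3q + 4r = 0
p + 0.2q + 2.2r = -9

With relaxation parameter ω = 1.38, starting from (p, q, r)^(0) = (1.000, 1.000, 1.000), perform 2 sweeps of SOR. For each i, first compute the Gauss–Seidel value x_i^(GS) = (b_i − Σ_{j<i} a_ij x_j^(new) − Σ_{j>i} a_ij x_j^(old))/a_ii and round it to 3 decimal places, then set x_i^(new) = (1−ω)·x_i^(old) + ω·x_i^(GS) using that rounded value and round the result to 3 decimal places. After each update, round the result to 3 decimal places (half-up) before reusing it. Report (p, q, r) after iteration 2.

Iteration 1:
  p: GS value = (12 - (-1)·1.000 - (3)·1.000) / (8) = 1.250;  p ← (1−ω)·1.000 + ω·1.250 = 1.345
  q: GS value = (0 - (-3.3)·1.345 - (4)·1.000) / (9.3) = 0.047;  q ← (1−ω)·1.000 + ω·0.047 = -0.315
  r: GS value = (-9 - (1)·1.345 - (0.2)·-0.315) / (2.2) = -4.674;  r ← (1−ω)·1.000 + ω·-4.674 = -6.830
Iteration 2:
  p: GS value = (12 - (-1)·-0.315 - (3)·-6.830) / (8) = 4.022;  p ← (1−ω)·1.345 + ω·4.022 = 5.039
  q: GS value = (0 - (-3.3)·5.039 - (4)·-6.830) / (9.3) = 4.726;  q ← (1−ω)·-0.315 + ω·4.726 = 6.642
  r: GS value = (-9 - (1)·5.039 - (0.2)·6.642) / (2.2) = -6.985;  r ← (1−ω)·-6.830 + ω·-6.985 = -7.044

(5.039, 6.642, -7.044)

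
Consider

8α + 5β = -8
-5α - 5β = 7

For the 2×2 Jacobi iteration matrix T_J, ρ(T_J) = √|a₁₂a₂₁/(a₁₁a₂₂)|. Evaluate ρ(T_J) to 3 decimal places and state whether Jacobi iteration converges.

a₁₂a₂₁/(a₁₁a₂₂) = (5)·(-5) / ((8)·(-5)) = 0.625000
ρ = √|0.625000| = √0.625000 = 0.791
ρ < 1, so Jacobi converges

0.791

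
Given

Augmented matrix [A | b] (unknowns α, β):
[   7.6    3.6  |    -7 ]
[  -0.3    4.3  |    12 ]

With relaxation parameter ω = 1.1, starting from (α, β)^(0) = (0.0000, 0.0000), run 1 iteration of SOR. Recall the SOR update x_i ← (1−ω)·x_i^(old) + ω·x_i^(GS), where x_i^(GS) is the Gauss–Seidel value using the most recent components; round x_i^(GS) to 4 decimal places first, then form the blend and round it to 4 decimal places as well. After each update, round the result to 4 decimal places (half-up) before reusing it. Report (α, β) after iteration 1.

Iteration 1:
  α: GS value = (-7 - (3.6)·0.0000) / (7.6) = -0.9211;  α ← (1−ω)·0.0000 + ω·-0.9211 = -1.0132
  β: GS value = (12 - (-0.3)·-1.0132) / (4.3) = 2.7200;  β ← (1−ω)·0.0000 + ω·2.7200 = 2.9920

(-1.0132, 2.9920)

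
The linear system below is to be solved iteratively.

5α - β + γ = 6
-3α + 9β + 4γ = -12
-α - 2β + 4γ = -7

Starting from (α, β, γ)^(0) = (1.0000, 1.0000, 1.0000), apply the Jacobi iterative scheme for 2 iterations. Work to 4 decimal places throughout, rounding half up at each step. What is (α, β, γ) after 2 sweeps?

(1.1111, -0.4889, -2.1722)

Iteration 1:
  α = (6 - (-1)·1.0000 - (1)·1.0000) / (5) = 1.2000
  β = (-12 - (-3)·1.0000 - (4)·1.0000) / (9) = -1.4444
  γ = (-7 - (-1)·1.0000 - (-2)·1.0000) / (4) = -1.0000
Iteration 2:
  α = (6 - (-1)·-1.4444 - (1)·-1.0000) / (5) = 1.1111
  β = (-12 - (-3)·1.2000 - (4)·-1.0000) / (9) = -0.4889
  γ = (-7 - (-1)·1.2000 - (-2)·-1.4444) / (4) = -2.1722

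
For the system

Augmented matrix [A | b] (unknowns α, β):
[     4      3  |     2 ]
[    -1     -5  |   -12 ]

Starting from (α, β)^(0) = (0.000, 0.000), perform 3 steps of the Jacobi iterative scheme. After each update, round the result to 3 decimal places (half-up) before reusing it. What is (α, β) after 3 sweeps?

Iteration 1:
  α = (2 - (3)·0.000) / (4) = 0.500
  β = (-12 - (-1)·0.000) / (-5) = 2.400
Iteration 2:
  α = (2 - (3)·2.400) / (4) = -1.300
  β = (-12 - (-1)·0.500) / (-5) = 2.300
Iteration 3:
  α = (2 - (3)·2.300) / (4) = -1.225
  β = (-12 - (-1)·-1.300) / (-5) = 2.660

(-1.225, 2.660)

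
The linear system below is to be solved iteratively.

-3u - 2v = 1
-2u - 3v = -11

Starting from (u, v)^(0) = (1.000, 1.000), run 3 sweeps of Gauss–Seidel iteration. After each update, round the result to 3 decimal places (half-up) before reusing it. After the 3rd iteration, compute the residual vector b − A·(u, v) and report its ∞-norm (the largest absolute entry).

Iteration 1:
  u = (1 - (-2)·1.000) / (-3) = -1.000
  v = (-11 - (-2)·-1.000) / (-3) = 4.333
Iteration 2:
  u = (1 - (-2)·4.333) / (-3) = -3.222
  v = (-11 - (-2)·-3.222) / (-3) = 5.815
Iteration 3:
  u = (1 - (-2)·5.815) / (-3) = -4.210
  v = (-11 - (-2)·-4.210) / (-3) = 6.473
Residual b − A·x = (1.316, -0.001); ∞-norm = 1.316

1.316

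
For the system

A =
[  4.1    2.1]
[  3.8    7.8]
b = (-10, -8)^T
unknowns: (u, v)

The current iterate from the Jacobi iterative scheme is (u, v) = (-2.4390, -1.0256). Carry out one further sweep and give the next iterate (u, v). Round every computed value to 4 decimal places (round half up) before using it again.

One sweep:
  u = (-10 - (2.1)·-1.0256) / (4.1) = -1.9137
  v = (-8 - (3.8)·-2.4390) / (7.8) = 0.1626

(-1.9137, 0.1626)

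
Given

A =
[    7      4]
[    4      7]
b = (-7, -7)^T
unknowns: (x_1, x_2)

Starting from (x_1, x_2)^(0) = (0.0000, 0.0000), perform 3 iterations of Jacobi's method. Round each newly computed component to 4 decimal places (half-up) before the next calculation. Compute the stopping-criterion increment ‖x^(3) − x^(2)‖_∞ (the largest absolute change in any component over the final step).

0.3265

Iteration 1:
  x_1 = (-7 - (4)·0.0000) / (7) = -1.0000
  x_2 = (-7 - (4)·0.0000) / (7) = -1.0000
Iteration 2:
  x_1 = (-7 - (4)·-1.0000) / (7) = -0.4286
  x_2 = (-7 - (4)·-1.0000) / (7) = -0.4286
Iteration 3:
  x_1 = (-7 - (4)·-0.4286) / (7) = -0.7551
  x_2 = (-7 - (4)·-0.4286) / (7) = -0.7551
Change: (-0.3265, -0.3265) → max |·| = 0.3265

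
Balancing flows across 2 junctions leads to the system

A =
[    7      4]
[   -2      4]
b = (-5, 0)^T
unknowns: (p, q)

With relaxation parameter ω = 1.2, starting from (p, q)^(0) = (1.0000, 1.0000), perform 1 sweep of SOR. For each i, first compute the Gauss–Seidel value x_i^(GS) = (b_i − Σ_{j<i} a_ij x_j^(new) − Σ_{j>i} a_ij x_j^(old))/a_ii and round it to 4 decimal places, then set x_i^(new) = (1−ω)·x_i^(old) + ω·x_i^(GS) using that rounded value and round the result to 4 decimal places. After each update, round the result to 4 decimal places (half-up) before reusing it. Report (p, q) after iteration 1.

(-1.7428, -1.2457)

Iteration 1:
  p: GS value = (-5 - (4)·1.0000) / (7) = -1.2857;  p ← (1−ω)·1.0000 + ω·-1.2857 = -1.7428
  q: GS value = (0 - (-2)·-1.7428) / (4) = -0.8714;  q ← (1−ω)·1.0000 + ω·-0.8714 = -1.2457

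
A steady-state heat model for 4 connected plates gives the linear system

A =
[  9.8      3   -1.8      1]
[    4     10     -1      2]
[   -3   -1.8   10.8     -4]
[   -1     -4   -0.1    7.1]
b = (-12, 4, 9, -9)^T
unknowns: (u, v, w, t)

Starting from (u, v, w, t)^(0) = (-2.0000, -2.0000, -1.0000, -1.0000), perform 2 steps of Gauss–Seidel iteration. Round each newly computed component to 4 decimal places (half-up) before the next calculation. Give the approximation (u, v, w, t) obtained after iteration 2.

Iteration 1:
  u = (-12 - (3)·-2.0000 - (-1.8)·-1.0000 - (1)·-1.0000) / (9.8) = -0.6939
  v = (4 - (4)·-0.6939 - (-1)·-1.0000 - (2)·-1.0000) / (10) = 0.7776
  w = (9 - (-3)·-0.6939 - (-1.8)·0.7776 - (-4)·-1.0000) / (10.8) = 0.3998
  t = (-9 - (-1)·-0.6939 - (-4)·0.7776 - (-0.1)·0.3998) / (7.1) = -0.9216
Iteration 2:
  u = (-12 - (3)·0.7776 - (-1.8)·0.3998 - (1)·-0.9216) / (9.8) = -1.2951
  v = (4 - (4)·-1.2951 - (-1)·0.3998 - (2)·-0.9216) / (10) = 1.1423
  w = (9 - (-3)·-1.2951 - (-1.8)·1.1423 - (-4)·-0.9216) / (10.8) = 0.3226
  t = (-9 - (-1)·-1.2951 - (-4)·1.1423 - (-0.1)·0.3226) / (7.1) = -0.8019

(-1.2951, 1.1423, 0.3226, -0.8019)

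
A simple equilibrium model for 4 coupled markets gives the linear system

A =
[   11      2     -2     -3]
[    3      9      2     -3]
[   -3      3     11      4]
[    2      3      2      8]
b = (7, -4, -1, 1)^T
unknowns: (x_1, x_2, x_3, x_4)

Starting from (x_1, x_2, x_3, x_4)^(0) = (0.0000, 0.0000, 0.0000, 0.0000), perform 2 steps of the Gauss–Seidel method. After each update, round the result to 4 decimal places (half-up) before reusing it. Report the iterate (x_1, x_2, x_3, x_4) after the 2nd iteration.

(0.8433, -0.7348, 0.2861, 0.1182)

Iteration 1:
  x_1 = (7 - (2)·0.0000 - (-2)·0.0000 - (-3)·0.0000) / (11) = 0.6364
  x_2 = (-4 - (3)·0.6364 - (2)·0.0000 - (-3)·0.0000) / (9) = -0.6566
  x_3 = (-1 - (-3)·0.6364 - (3)·-0.6566 - (4)·0.0000) / (11) = 0.2617
  x_4 = (1 - (2)·0.6364 - (3)·-0.6566 - (2)·0.2617) / (8) = 0.1467
Iteration 2:
  x_1 = (7 - (2)·-0.6566 - (-2)·0.2617 - (-3)·0.1467) / (11) = 0.8433
  x_2 = (-4 - (3)·0.8433 - (2)·0.2617 - (-3)·0.1467) / (9) = -0.7348
  x_3 = (-1 - (-3)·0.8433 - (3)·-0.7348 - (4)·0.1467) / (11) = 0.2861
  x_4 = (1 - (2)·0.8433 - (3)·-0.7348 - (2)·0.2861) / (8) = 0.1182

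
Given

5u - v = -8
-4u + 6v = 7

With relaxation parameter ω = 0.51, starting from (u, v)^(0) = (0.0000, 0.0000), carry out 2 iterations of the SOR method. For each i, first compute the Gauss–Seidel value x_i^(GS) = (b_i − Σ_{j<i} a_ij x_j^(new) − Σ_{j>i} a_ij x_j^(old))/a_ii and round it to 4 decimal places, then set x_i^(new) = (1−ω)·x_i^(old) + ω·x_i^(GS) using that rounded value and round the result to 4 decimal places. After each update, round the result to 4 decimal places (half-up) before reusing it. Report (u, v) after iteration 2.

(-1.1835, 0.3483)

Iteration 1:
  u: GS value = (-8 - (-1)·0.0000) / (5) = -1.6000;  u ← (1−ω)·0.0000 + ω·-1.6000 = -0.8160
  v: GS value = (7 - (-4)·-0.8160) / (6) = 0.6227;  v ← (1−ω)·0.0000 + ω·0.6227 = 0.3176
Iteration 2:
  u: GS value = (-8 - (-1)·0.3176) / (5) = -1.5365;  u ← (1−ω)·-0.8160 + ω·-1.5365 = -1.1835
  v: GS value = (7 - (-4)·-1.1835) / (6) = 0.3777;  v ← (1−ω)·0.3176 + ω·0.3777 = 0.3483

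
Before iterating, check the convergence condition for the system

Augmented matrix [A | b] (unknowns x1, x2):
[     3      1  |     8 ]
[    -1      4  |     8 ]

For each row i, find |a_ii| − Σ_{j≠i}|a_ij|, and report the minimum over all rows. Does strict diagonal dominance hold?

2

row 1: |3| − (1) = 2
row 2: |4| − (1) = 3
minimum over rows = 2 → strictly diagonally dominant (convergence guaranteed)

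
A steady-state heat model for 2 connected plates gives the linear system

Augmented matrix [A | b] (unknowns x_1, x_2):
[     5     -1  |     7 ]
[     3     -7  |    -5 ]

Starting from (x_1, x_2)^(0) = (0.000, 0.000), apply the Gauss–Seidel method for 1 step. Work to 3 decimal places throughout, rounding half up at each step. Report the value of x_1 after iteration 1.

Iteration 1:
  x_1 = (7 - (-1)·0.000) / (5) = 1.400
  x_2 = (-5 - (3)·1.400) / (-7) = 1.314

1.400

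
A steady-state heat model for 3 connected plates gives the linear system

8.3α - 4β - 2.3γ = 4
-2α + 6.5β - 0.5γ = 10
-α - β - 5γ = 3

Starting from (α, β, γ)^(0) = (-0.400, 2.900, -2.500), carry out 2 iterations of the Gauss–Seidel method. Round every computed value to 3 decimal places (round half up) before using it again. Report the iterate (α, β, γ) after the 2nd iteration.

Iteration 1:
  α = (4 - (-4)·2.900 - (-2.3)·-2.500) / (8.3) = 1.187
  β = (10 - (-2)·1.187 - (-0.5)·-2.500) / (6.5) = 1.711
  γ = (3 - (-1)·1.187 - (-1)·1.711) / (-5) = -1.180
Iteration 2:
  α = (4 - (-4)·1.711 - (-2.3)·-1.180) / (8.3) = 0.980
  β = (10 - (-2)·0.980 - (-0.5)·-1.180) / (6.5) = 1.749
  γ = (3 - (-1)·0.980 - (-1)·1.749) / (-5) = -1.146

(0.980, 1.749, -1.146)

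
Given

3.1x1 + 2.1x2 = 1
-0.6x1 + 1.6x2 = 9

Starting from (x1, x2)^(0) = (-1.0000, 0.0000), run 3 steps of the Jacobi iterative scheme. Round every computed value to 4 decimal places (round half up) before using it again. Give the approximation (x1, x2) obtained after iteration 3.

Iteration 1:
  x1 = (1 - (2.1)·0.0000) / (3.1) = 0.3226
  x2 = (9 - (-0.6)·-1.0000) / (1.6) = 5.2500
Iteration 2:
  x1 = (1 - (2.1)·5.2500) / (3.1) = -3.2339
  x2 = (9 - (-0.6)·0.3226) / (1.6) = 5.7460
Iteration 3:
  x1 = (1 - (2.1)·5.7460) / (3.1) = -3.5699
  x2 = (9 - (-0.6)·-3.2339) / (1.6) = 4.4123

(-3.5699, 4.4123)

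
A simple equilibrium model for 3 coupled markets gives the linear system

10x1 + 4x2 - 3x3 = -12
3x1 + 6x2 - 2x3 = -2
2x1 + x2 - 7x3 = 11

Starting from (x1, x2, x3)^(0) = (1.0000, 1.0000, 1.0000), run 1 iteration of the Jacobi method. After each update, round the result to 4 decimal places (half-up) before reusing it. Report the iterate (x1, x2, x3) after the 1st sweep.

(-1.3000, -0.5000, -1.1429)

Iteration 1:
  x1 = (-12 - (4)·1.0000 - (-3)·1.0000) / (10) = -1.3000
  x2 = (-2 - (3)·1.0000 - (-2)·1.0000) / (6) = -0.5000
  x3 = (11 - (2)·1.0000 - (1)·1.0000) / (-7) = -1.1429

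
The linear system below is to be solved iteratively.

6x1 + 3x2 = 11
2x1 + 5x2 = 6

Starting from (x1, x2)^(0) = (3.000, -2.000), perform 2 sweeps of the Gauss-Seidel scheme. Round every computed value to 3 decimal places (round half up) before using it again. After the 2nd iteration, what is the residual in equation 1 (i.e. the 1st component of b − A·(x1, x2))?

-1.240

Iteration 1:
  x1 = (11 - (3)·-2.000) / (6) = 2.833
  x2 = (6 - (2)·2.833) / (5) = 0.067
Iteration 2:
  x1 = (11 - (3)·0.067) / (6) = 1.800
  x2 = (6 - (2)·1.800) / (5) = 0.480
Residual b − A·x = (-1.240, 0.000)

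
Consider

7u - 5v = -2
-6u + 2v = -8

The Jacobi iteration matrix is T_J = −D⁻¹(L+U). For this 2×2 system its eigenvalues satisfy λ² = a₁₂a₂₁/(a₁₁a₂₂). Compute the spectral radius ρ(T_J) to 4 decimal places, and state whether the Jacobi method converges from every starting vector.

a₁₂a₂₁/(a₁₁a₂₂) = (-5)·(-6) / ((7)·(2)) = 2.142857
ρ = √|2.142857| = √2.142857 = 1.4639
ρ > 1, so Jacobi diverges

1.4639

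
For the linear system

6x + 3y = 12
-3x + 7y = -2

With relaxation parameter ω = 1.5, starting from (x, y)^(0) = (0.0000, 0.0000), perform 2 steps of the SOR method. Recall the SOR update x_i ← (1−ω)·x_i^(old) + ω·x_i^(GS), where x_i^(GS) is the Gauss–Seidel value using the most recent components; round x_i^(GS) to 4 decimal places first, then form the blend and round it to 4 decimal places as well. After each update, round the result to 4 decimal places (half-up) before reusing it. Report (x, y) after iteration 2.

(0.3750, -0.9375)

Iteration 1:
  x: GS value = (12 - (3)·0.0000) / (6) = 2.0000;  x ← (1−ω)·0.0000 + ω·2.0000 = 3.0000
  y: GS value = (-2 - (-3)·3.0000) / (7) = 1.0000;  y ← (1−ω)·0.0000 + ω·1.0000 = 1.5000
Iteration 2:
  x: GS value = (12 - (3)·1.5000) / (6) = 1.2500;  x ← (1−ω)·3.0000 + ω·1.2500 = 0.3750
  y: GS value = (-2 - (-3)·0.3750) / (7) = -0.1250;  y ← (1−ω)·1.5000 + ω·-0.1250 = -0.9375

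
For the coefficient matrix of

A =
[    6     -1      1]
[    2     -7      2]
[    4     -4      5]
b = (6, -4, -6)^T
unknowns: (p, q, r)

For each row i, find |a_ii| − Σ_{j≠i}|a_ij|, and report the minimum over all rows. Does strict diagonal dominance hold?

-3

row 1: |6| − (1+1) = 4
row 2: |-7| − (2+2) = 3
row 3: |5| − (4+4) = -3
minimum over rows = -3 → not strictly diagonally dominant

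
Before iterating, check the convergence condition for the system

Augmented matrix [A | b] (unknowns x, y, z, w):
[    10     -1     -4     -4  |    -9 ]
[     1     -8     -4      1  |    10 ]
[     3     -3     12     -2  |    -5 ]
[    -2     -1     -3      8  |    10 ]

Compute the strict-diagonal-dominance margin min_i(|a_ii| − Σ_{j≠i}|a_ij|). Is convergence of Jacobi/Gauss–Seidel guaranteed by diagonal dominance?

row 1: |10| − (1+4+4) = 1
row 2: |-8| − (1+4+1) = 2
row 3: |12| − (3+3+2) = 4
row 4: |8| − (2+1+3) = 2
minimum over rows = 1 → strictly diagonally dominant (convergence guaranteed)

1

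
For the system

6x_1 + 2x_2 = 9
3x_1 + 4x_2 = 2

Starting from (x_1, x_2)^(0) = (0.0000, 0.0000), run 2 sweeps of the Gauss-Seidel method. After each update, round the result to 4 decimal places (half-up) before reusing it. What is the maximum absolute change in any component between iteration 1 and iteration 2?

Iteration 1:
  x_1 = (9 - (2)·0.0000) / (6) = 1.5000
  x_2 = (2 - (3)·1.5000) / (4) = -0.6250
Iteration 2:
  x_1 = (9 - (2)·-0.6250) / (6) = 1.7083
  x_2 = (2 - (3)·1.7083) / (4) = -0.7812
Change: (0.2083, -0.1562) → max |·| = 0.2083

0.2083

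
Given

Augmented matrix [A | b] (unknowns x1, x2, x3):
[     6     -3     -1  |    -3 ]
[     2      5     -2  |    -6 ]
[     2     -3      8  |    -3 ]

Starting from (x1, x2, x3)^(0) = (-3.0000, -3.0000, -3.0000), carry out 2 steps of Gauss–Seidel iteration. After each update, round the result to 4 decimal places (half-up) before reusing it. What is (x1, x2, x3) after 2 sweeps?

(-1.2458, -0.8117, -0.3679)

Iteration 1:
  x1 = (-3 - (-3)·-3.0000 - (-1)·-3.0000) / (6) = -2.5000
  x2 = (-6 - (2)·-2.5000 - (-2)·-3.0000) / (5) = -1.4000
  x3 = (-3 - (2)·-2.5000 - (-3)·-1.4000) / (8) = -0.2750
Iteration 2:
  x1 = (-3 - (-3)·-1.4000 - (-1)·-0.2750) / (6) = -1.2458
  x2 = (-6 - (2)·-1.2458 - (-2)·-0.2750) / (5) = -0.8117
  x3 = (-3 - (2)·-1.2458 - (-3)·-0.8117) / (8) = -0.3679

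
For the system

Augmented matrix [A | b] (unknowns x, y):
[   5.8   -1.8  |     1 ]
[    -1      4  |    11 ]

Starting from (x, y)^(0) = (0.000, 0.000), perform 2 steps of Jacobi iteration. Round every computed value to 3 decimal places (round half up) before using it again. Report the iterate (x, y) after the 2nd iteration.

(1.026, 2.793)

Iteration 1:
  x = (1 - (-1.8)·0.000) / (5.8) = 0.172
  y = (11 - (-1)·0.000) / (4) = 2.750
Iteration 2:
  x = (1 - (-1.8)·2.750) / (5.8) = 1.026
  y = (11 - (-1)·0.172) / (4) = 2.793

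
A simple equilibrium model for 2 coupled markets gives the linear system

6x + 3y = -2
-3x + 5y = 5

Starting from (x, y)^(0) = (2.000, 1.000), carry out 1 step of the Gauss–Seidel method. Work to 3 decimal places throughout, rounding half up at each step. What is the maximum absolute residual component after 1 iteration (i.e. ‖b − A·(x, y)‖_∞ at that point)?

1.498

Iteration 1:
  x = (-2 - (3)·1.000) / (6) = -0.833
  y = (5 - (-3)·-0.833) / (5) = 0.500
Residual b − A·x = (1.498, 0.001); ∞-norm = 1.498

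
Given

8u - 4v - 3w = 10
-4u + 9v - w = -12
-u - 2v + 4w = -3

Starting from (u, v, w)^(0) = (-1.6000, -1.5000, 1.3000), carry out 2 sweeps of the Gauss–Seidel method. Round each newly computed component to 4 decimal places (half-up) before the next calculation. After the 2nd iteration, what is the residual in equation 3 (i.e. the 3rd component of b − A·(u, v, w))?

0.0001

Iteration 1:
  u = (10 - (-4)·-1.5000 - (-3)·1.3000) / (8) = 0.9875
  v = (-12 - (-4)·0.9875 - (-1)·1.3000) / (9) = -0.7500
  w = (-3 - (-1)·0.9875 - (-2)·-0.7500) / (4) = -0.8781
Iteration 2:
  u = (10 - (-4)·-0.7500 - (-3)·-0.8781) / (8) = 0.5457
  v = (-12 - (-4)·0.5457 - (-1)·-0.8781) / (9) = -1.1884
  w = (-3 - (-1)·0.5457 - (-2)·-1.1884) / (4) = -1.2078
Residual b − A·x = (-2.7426, -0.3294, 0.0001)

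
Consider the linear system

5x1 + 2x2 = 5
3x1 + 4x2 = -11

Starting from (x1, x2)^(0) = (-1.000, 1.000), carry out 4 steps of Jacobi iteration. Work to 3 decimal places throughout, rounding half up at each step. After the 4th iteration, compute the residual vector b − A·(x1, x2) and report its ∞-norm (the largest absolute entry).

1.080

Iteration 1:
  x1 = (5 - (2)·1.000) / (5) = 0.600
  x2 = (-11 - (3)·-1.000) / (4) = -2.000
Iteration 2:
  x1 = (5 - (2)·-2.000) / (5) = 1.800
  x2 = (-11 - (3)·0.600) / (4) = -3.200
Iteration 3:
  x1 = (5 - (2)·-3.200) / (5) = 2.280
  x2 = (-11 - (3)·1.800) / (4) = -4.100
Iteration 4:
  x1 = (5 - (2)·-4.100) / (5) = 2.640
  x2 = (-11 - (3)·2.280) / (4) = -4.460
Residual b − A·x = (0.720, -1.080); ∞-norm = 1.080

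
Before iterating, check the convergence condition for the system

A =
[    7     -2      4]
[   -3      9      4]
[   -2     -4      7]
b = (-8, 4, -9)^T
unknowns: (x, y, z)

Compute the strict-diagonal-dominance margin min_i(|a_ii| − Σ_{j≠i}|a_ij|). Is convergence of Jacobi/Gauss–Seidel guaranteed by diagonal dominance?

row 1: |7| − (2+4) = 1
row 2: |9| − (3+4) = 2
row 3: |7| − (2+4) = 1
minimum over rows = 1 → strictly diagonally dominant (convergence guaranteed)

1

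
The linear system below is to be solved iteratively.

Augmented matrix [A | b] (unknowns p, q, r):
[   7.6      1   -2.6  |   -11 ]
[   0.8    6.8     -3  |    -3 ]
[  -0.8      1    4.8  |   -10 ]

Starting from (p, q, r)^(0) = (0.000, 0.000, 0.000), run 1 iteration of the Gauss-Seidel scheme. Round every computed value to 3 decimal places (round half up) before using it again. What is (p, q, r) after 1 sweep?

Iteration 1:
  p = (-11 - (1)·0.000 - (-2.6)·0.000) / (7.6) = -1.447
  q = (-3 - (0.8)·-1.447 - (-3)·0.000) / (6.8) = -0.271
  r = (-10 - (-0.8)·-1.447 - (1)·-0.271) / (4.8) = -2.268

(-1.447, -0.271, -2.268)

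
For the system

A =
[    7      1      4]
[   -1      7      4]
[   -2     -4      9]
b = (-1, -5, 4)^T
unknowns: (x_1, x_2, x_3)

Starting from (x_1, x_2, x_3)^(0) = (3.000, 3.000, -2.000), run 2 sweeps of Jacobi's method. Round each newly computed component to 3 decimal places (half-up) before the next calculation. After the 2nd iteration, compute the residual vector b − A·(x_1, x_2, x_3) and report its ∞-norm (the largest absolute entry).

Iteration 1:
  x_1 = (-1 - (1)·3.000 - (4)·-2.000) / (7) = 0.571
  x_2 = (-5 - (-1)·3.000 - (4)·-2.000) / (7) = 0.857
  x_3 = (4 - (-2)·3.000 - (-4)·3.000) / (9) = 2.444
Iteration 2:
  x_1 = (-1 - (1)·0.857 - (4)·2.444) / (7) = -1.662
  x_2 = (-5 - (-1)·0.571 - (4)·2.444) / (7) = -2.029
  x_3 = (4 - (-2)·0.571 - (-4)·0.857) / (9) = 0.952
Residual b − A·x = (8.855, 3.733, -16.008); ∞-norm = 16.008

16.008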